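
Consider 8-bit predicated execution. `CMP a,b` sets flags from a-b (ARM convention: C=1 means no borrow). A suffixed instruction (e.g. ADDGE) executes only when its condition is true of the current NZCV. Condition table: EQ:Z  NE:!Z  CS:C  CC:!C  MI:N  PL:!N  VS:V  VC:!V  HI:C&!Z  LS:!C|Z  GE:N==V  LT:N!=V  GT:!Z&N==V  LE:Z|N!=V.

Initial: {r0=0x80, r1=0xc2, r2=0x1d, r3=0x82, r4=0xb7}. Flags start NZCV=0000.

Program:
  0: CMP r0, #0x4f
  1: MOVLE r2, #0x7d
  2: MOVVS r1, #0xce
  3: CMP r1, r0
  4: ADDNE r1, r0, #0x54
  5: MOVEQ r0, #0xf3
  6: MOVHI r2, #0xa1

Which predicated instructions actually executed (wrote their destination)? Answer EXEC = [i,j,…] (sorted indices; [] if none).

EXEC = [1,2,4,6]

0: ✓ CMP  NZCV=0011
1: ✓ MOVLE  r2←0x7d
2: ✓ MOVVS  r1←0xce
3: ✓ CMP  NZCV=0010
4: ✓ ADDNE  r1←0xd4
5: · MOVEQ
6: ✓ MOVHI  r2←0xa1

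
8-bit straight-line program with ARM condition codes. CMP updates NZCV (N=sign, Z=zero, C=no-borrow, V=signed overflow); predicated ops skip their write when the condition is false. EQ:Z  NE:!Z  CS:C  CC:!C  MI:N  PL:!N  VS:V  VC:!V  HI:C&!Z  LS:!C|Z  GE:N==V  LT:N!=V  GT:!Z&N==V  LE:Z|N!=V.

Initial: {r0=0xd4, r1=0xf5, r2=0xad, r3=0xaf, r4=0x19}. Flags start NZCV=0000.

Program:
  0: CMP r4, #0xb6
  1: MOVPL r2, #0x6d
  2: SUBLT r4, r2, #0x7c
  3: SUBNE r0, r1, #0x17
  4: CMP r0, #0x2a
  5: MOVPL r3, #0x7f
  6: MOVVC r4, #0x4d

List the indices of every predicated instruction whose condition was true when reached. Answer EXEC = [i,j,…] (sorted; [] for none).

0: ✓ CMP  NZCV=0000
1: ✓ MOVPL  r2←0x6d
2: · SUBLT
3: ✓ SUBNE  r0←0xde
4: ✓ CMP  NZCV=1010
5: · MOVPL
6: ✓ MOVVC  r4←0x4d

EXEC = [1,3,6]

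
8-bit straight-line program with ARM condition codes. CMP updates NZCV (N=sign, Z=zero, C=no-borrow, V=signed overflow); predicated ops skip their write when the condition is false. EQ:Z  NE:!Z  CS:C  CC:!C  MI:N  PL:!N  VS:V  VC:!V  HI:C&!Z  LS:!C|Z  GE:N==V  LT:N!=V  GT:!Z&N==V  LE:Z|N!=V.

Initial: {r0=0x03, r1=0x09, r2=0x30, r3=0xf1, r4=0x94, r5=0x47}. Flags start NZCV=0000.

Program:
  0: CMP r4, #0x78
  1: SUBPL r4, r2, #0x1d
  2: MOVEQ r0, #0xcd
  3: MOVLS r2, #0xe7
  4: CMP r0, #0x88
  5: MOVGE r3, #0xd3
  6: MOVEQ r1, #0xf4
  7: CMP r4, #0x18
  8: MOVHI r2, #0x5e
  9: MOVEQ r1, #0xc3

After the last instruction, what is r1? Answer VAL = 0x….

VAL = 0x09

0: ✓ CMP  NZCV=0011
1: ✓ SUBPL  r4←0x13
2: · MOVEQ
3: · MOVLS
4: ✓ CMP  NZCV=0000
5: ✓ MOVGE  r3←0xd3
6: · MOVEQ
7: ✓ CMP  NZCV=1000
8: · MOVHI
9: · MOVEQ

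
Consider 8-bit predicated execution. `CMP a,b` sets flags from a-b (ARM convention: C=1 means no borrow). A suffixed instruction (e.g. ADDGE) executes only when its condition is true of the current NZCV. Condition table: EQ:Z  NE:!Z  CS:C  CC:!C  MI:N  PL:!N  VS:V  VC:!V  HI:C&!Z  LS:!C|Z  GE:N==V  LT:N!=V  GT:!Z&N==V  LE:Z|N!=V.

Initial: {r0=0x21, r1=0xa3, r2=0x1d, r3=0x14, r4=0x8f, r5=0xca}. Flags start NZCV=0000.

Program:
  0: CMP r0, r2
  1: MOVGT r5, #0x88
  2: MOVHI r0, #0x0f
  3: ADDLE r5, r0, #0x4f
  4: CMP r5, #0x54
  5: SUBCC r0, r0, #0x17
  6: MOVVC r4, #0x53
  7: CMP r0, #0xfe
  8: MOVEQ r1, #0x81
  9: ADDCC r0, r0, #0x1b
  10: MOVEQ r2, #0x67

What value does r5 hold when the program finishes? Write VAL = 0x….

VAL = 0x88

[0] flags=0010 → (cmp)
[1] flags=0010 GT?T → r5=0x88
[2] flags=0010 HI?T → r0=0x0f
[3] flags=0010 LE?F → skip
[4] flags=0011 → (cmp)
[5] flags=0011 CC?F → skip
[6] flags=0011 VC?F → skip
[7] flags=0000 → (cmp)
[8] flags=0000 EQ?F → skip
[9] flags=0000 CC?T → r0=0x2a
[10] flags=0000 EQ?F → skip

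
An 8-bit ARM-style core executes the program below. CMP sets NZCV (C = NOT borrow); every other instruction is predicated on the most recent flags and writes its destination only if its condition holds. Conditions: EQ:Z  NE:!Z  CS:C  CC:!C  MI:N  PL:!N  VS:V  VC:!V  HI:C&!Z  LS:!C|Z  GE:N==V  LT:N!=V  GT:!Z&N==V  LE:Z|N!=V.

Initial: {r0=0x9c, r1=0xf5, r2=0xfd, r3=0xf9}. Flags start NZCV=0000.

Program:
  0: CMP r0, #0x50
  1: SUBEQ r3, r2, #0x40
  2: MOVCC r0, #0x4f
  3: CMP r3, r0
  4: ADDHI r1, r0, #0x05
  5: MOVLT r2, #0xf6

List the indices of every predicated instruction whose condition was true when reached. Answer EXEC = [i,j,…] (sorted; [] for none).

[0] flags=0011 → (cmp)
[1] flags=0011 EQ?F → skip
[2] flags=0011 CC?F → skip
[3] flags=0010 → (cmp)
[4] flags=0010 HI?T → r1=0xa1
[5] flags=0010 LT?F → skip

EXEC = [4]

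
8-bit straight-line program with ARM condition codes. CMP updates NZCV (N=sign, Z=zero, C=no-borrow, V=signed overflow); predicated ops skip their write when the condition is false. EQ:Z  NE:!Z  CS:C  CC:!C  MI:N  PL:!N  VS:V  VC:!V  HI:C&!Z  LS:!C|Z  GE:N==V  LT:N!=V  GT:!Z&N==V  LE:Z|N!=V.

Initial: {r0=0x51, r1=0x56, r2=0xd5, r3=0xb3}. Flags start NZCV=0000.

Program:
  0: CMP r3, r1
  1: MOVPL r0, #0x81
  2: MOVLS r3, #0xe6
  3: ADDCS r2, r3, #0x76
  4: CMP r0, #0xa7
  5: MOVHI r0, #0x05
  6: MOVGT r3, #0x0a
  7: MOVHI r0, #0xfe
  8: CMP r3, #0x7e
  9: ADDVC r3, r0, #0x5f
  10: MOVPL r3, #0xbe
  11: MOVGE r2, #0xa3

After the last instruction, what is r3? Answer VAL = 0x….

0: ✓ CMP  NZCV=0011
1: ✓ MOVPL  r0←0x81
2: · MOVLS
3: ✓ ADDCS  r2←0x29
4: ✓ CMP  NZCV=1000
5: · MOVHI
6: · MOVGT
7: · MOVHI
8: ✓ CMP  NZCV=0011
9: · ADDVC
10: ✓ MOVPL  r3←0xbe
11: · MOVGE

VAL = 0xbe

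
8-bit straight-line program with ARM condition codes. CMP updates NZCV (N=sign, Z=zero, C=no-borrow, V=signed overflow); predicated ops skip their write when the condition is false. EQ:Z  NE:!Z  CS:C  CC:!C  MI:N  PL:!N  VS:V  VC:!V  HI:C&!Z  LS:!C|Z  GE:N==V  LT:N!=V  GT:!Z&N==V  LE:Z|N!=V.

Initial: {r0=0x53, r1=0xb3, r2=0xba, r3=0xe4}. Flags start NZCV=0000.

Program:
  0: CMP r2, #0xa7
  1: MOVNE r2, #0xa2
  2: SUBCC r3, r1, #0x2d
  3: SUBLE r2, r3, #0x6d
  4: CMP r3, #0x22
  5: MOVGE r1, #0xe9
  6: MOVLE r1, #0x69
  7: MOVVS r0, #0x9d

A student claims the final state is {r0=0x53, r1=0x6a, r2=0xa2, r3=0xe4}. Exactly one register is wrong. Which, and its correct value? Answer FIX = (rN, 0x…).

[0] flags=0010 → (cmp)
[1] flags=0010 NE?T → r2=0xa2
[2] flags=0010 CC?F → skip
[3] flags=0010 LE?F → skip
[4] flags=1010 → (cmp)
[5] flags=1010 GE?F → skip
[6] flags=1010 LE?T → r1=0x69
[7] flags=1010 VS?F → skip

FIX = (r1, 0x69)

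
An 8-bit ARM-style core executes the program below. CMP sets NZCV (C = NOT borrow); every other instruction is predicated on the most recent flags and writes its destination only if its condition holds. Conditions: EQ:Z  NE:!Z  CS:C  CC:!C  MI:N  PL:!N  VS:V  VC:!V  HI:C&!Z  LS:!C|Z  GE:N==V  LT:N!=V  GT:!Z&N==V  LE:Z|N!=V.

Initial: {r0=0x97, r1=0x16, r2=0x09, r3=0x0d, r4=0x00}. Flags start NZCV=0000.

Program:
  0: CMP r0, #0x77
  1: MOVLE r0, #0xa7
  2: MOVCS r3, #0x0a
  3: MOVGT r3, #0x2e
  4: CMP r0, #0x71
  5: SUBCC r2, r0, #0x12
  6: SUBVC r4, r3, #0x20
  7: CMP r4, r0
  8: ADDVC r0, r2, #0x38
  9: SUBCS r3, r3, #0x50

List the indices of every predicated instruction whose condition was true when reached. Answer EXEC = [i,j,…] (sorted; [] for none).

[0] flags=0011 → (cmp)
[1] flags=0011 LE?T → r0=0xa7
[2] flags=0011 CS?T → r3=0x0a
[3] flags=0011 GT?F → skip
[4] flags=0011 → (cmp)
[5] flags=0011 CC?F → skip
[6] flags=0011 VC?F → skip
[7] flags=0000 → (cmp)
[8] flags=0000 VC?T → r0=0x41
[9] flags=0000 CS?F → skip

EXEC = [1,2,8]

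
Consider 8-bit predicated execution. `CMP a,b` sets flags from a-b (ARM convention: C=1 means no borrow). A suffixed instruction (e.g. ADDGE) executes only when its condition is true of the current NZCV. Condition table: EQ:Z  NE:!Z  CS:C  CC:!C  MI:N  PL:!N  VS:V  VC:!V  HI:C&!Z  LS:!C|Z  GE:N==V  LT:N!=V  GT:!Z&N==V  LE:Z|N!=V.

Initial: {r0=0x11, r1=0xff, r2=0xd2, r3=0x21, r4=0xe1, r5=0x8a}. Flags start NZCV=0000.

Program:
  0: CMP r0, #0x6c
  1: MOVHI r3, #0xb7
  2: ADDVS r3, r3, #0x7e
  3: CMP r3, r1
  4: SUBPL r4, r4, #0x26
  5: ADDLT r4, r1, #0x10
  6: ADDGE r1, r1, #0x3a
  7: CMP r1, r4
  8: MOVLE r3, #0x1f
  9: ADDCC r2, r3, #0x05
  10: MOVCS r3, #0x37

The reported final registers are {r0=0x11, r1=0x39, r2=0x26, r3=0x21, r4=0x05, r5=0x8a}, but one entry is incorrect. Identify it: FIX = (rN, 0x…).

FIX = (r4, 0xbb)

0: ✓ CMP  NZCV=1000
1: · MOVHI
2: · ADDVS
3: ✓ CMP  NZCV=0000
4: ✓ SUBPL  r4←0xbb
5: · ADDLT
6: ✓ ADDGE  r1←0x39
7: ✓ CMP  NZCV=0000
8: · MOVLE
9: ✓ ADDCC  r2←0x26
10: · MOVCS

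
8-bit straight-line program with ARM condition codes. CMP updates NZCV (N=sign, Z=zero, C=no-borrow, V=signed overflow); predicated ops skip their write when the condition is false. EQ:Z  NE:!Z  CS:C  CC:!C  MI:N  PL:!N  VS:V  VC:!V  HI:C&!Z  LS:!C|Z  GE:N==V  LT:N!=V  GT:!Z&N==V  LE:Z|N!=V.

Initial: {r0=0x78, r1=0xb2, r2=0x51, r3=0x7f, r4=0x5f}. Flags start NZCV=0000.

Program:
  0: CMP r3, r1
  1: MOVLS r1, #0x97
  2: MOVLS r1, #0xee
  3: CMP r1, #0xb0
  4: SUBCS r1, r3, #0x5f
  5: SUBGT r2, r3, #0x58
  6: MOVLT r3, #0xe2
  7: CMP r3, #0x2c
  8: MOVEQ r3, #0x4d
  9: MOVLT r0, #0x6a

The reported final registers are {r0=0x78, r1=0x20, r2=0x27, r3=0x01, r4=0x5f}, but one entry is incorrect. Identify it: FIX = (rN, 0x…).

[0] flags=1001 → (cmp)
[1] flags=1001 LS?T → r1=0x97
[2] flags=1001 LS?T → r1=0xee
[3] flags=0010 → (cmp)
[4] flags=0010 CS?T → r1=0x20
[5] flags=0010 GT?T → r2=0x27
[6] flags=0010 LT?F → skip
[7] flags=0010 → (cmp)
[8] flags=0010 EQ?F → skip
[9] flags=0010 LT?F → skip

FIX = (r3, 0x7f)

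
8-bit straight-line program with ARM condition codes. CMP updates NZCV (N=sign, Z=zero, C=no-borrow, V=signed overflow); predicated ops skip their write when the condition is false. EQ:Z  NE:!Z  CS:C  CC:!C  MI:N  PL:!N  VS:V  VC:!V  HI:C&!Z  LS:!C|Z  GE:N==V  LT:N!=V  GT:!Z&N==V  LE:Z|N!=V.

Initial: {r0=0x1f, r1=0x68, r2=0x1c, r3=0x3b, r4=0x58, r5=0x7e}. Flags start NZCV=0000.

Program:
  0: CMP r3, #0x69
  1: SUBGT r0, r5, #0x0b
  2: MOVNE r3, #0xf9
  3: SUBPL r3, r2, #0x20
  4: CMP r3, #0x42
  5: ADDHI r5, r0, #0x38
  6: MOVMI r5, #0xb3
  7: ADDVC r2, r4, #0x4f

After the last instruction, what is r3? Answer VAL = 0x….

VAL = 0xf9

0: ✓ CMP  NZCV=1000
1: · SUBGT
2: ✓ MOVNE  r3←0xf9
3: · SUBPL
4: ✓ CMP  NZCV=1010
5: ✓ ADDHI  r5←0x57
6: ✓ MOVMI  r5←0xb3
7: ✓ ADDVC  r2←0xa7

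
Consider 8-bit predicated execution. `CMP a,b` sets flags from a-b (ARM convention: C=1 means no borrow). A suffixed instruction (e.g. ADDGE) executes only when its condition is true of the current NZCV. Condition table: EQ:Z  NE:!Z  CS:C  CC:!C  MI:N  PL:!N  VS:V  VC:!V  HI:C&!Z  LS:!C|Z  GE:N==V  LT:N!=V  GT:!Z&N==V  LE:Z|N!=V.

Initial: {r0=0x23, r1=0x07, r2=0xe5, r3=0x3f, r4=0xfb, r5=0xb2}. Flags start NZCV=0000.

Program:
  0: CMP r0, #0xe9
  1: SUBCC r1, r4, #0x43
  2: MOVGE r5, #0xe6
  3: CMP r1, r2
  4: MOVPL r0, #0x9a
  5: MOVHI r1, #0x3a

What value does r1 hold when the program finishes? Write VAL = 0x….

0: ✓ CMP  NZCV=0000
1: ✓ SUBCC  r1←0xb8
2: ✓ MOVGE  r5←0xe6
3: ✓ CMP  NZCV=1000
4: · MOVPL
5: · MOVHI

VAL = 0xb8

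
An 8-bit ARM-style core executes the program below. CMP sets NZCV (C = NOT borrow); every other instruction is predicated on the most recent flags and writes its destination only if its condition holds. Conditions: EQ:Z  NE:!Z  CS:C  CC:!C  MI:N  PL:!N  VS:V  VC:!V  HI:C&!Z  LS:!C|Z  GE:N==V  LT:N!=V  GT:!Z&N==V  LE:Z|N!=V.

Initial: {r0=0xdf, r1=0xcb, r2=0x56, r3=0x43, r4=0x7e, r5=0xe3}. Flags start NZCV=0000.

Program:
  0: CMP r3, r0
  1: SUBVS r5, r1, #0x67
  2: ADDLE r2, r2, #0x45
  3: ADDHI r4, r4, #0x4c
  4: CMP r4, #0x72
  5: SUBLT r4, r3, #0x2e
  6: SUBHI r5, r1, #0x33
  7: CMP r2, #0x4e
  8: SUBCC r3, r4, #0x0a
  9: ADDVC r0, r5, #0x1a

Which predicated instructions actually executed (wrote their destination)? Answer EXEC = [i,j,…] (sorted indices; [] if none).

EXEC = [6,9]

0: ✓ CMP  NZCV=0000
1: · SUBVS
2: · ADDLE
3: · ADDHI
4: ✓ CMP  NZCV=0010
5: · SUBLT
6: ✓ SUBHI  r5←0x98
7: ✓ CMP  NZCV=0010
8: · SUBCC
9: ✓ ADDVC  r0←0xb2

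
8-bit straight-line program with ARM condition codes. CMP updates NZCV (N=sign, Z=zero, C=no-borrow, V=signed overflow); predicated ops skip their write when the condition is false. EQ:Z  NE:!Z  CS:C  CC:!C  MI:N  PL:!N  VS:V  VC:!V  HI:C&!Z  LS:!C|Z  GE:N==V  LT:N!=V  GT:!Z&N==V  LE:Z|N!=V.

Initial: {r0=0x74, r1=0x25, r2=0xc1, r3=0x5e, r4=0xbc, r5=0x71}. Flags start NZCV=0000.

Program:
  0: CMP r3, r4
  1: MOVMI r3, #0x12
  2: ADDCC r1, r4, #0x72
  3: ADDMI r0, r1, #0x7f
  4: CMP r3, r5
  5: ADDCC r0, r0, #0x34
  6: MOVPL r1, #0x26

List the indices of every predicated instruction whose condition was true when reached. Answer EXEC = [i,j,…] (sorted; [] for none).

[0] flags=1001 → (cmp)
[1] flags=1001 MI?T → r3=0x12
[2] flags=1001 CC?T → r1=0x2e
[3] flags=1001 MI?T → r0=0xad
[4] flags=1000 → (cmp)
[5] flags=1000 CC?T → r0=0xe1
[6] flags=1000 PL?F → skip

EXEC = [1,2,3,5]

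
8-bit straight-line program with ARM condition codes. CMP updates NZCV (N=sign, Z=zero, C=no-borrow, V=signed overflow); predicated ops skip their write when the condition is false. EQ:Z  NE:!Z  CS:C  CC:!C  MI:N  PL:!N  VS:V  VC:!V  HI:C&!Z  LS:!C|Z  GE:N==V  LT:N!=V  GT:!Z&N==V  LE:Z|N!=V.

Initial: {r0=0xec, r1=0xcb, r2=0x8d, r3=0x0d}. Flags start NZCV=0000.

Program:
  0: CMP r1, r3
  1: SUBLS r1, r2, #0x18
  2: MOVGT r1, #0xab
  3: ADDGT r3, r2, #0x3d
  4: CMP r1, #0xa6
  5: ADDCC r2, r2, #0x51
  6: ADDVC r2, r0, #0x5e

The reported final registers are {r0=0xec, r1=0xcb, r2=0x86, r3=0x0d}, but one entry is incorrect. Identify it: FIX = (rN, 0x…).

0: ✓ CMP  NZCV=1010
1: · SUBLS
2: · MOVGT
3: · ADDGT
4: ✓ CMP  NZCV=0010
5: · ADDCC
6: ✓ ADDVC  r2←0x4a

FIX = (r2, 0x4a)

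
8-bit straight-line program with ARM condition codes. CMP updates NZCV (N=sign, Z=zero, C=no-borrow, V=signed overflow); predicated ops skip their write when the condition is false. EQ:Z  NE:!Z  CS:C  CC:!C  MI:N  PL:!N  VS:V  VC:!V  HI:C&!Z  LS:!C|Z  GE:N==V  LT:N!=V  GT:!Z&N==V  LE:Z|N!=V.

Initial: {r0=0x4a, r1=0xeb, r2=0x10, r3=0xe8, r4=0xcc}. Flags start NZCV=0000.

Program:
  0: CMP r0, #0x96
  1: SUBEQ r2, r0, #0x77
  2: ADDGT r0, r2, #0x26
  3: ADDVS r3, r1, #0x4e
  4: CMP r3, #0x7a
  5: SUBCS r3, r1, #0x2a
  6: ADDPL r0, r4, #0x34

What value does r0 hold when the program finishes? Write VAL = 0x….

VAL = 0x36

0: ✓ CMP  NZCV=1001
1: · SUBEQ
2: ✓ ADDGT  r0←0x36
3: ✓ ADDVS  r3←0x39
4: ✓ CMP  NZCV=1000
5: · SUBCS
6: · ADDPL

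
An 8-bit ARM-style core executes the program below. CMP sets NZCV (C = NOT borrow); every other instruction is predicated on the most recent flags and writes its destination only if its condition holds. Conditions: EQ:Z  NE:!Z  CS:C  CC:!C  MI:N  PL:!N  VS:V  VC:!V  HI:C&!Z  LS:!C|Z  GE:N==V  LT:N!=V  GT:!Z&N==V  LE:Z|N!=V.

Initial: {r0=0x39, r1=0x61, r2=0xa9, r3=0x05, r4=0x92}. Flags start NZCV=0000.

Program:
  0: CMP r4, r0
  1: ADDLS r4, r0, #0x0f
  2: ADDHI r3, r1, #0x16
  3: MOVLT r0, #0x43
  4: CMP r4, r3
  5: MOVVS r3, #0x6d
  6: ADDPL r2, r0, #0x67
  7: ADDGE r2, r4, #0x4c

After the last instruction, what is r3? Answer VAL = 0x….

0: ✓ CMP  NZCV=0011
1: · ADDLS
2: ✓ ADDHI  r3←0x77
3: ✓ MOVLT  r0←0x43
4: ✓ CMP  NZCV=0011
5: ✓ MOVVS  r3←0x6d
6: ✓ ADDPL  r2←0xaa
7: · ADDGE

VAL = 0x6d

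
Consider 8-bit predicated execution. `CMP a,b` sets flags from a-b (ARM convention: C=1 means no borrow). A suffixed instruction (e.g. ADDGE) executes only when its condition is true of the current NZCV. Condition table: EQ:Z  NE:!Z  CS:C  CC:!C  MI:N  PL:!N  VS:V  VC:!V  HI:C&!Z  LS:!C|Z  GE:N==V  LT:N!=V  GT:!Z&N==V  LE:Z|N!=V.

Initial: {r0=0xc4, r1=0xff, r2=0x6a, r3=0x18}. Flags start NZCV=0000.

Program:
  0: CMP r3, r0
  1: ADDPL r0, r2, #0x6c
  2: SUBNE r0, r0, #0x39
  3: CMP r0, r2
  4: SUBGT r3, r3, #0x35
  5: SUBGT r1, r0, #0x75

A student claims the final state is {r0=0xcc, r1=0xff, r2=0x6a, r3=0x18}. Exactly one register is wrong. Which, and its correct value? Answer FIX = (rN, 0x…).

FIX = (r0, 0x9d)

[0] flags=0000 → (cmp)
[1] flags=0000 PL?T → r0=0xd6
[2] flags=0000 NE?T → r0=0x9d
[3] flags=0011 → (cmp)
[4] flags=0011 GT?F → skip
[5] flags=0011 GT?F → skip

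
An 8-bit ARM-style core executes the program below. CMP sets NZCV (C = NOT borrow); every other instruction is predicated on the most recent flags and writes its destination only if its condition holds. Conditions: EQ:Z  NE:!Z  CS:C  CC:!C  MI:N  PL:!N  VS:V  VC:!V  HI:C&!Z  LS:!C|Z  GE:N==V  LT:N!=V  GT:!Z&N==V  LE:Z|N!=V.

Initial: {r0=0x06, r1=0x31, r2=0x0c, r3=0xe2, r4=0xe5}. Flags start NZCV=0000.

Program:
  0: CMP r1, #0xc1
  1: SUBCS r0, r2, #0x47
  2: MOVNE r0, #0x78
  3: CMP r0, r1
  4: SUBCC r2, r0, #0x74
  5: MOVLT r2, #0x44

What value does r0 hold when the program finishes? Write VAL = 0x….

VAL = 0x78

[0] flags=0000 → (cmp)
[1] flags=0000 CS?F → skip
[2] flags=0000 NE?T → r0=0x78
[3] flags=0010 → (cmp)
[4] flags=0010 CC?F → skip
[5] flags=0010 LT?F → skip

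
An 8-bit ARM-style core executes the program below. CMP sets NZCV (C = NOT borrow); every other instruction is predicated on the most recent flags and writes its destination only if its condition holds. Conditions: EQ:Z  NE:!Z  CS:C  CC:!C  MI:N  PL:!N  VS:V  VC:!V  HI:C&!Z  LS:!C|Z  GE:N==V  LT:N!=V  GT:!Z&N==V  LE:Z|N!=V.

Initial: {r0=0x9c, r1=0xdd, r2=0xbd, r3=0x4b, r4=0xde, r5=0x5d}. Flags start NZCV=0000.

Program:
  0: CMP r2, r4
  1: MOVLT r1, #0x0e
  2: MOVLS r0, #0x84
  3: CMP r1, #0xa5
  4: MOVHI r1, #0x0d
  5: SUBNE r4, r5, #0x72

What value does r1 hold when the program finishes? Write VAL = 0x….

[0] flags=1000 → (cmp)
[1] flags=1000 LT?T → r1=0x0e
[2] flags=1000 LS?T → r0=0x84
[3] flags=0000 → (cmp)
[4] flags=0000 HI?F → skip
[5] flags=0000 NE?T → r4=0xeb

VAL = 0x0e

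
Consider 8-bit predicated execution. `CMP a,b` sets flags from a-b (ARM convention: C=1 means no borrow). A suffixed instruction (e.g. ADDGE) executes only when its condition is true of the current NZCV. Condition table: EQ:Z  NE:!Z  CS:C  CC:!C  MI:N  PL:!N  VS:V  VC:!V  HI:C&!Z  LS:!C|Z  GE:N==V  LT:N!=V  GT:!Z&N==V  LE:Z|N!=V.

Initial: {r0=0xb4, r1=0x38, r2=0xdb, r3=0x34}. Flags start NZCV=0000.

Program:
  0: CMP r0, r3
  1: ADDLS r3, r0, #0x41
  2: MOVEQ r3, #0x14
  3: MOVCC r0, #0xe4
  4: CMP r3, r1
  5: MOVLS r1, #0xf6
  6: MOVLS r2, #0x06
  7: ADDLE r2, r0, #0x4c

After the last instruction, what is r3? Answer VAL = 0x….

VAL = 0x34

0: ✓ CMP  NZCV=1010
1: · ADDLS
2: · MOVEQ
3: · MOVCC
4: ✓ CMP  NZCV=1000
5: ✓ MOVLS  r1←0xf6
6: ✓ MOVLS  r2←0x06
7: ✓ ADDLE  r2←0x00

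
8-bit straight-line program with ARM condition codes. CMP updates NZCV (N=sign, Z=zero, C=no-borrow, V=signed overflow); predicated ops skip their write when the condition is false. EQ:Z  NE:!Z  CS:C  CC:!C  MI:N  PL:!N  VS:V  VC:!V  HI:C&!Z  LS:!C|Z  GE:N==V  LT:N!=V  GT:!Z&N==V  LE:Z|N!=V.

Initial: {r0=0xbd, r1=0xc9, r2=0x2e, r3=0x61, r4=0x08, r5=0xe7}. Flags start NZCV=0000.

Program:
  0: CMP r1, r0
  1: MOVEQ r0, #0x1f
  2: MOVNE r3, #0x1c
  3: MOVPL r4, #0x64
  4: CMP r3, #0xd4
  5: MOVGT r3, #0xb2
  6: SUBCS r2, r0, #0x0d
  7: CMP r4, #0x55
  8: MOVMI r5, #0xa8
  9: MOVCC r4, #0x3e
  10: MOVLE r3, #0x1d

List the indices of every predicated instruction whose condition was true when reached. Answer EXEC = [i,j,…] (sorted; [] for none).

[0] flags=0010 → (cmp)
[1] flags=0010 EQ?F → skip
[2] flags=0010 NE?T → r3=0x1c
[3] flags=0010 PL?T → r4=0x64
[4] flags=0000 → (cmp)
[5] flags=0000 GT?T → r3=0xb2
[6] flags=0000 CS?F → skip
[7] flags=0010 → (cmp)
[8] flags=0010 MI?F → skip
[9] flags=0010 CC?F → skip
[10] flags=0010 LE?F → skip

EXEC = [2,3,5]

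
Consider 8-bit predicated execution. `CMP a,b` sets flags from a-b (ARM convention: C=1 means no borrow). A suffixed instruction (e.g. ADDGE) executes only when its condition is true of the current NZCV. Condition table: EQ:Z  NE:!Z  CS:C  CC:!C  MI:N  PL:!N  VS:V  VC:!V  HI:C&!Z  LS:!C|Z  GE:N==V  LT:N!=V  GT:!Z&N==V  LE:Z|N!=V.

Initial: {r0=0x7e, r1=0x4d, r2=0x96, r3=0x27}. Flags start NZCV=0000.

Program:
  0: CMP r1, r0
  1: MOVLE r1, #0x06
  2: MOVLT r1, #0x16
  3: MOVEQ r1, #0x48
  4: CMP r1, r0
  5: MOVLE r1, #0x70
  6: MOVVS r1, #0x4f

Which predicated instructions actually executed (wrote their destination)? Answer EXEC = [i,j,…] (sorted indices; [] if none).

[0] flags=1000 → (cmp)
[1] flags=1000 LE?T → r1=0x06
[2] flags=1000 LT?T → r1=0x16
[3] flags=1000 EQ?F → skip
[4] flags=1000 → (cmp)
[5] flags=1000 LE?T → r1=0x70
[6] flags=1000 VS?F → skip

EXEC = [1,2,5]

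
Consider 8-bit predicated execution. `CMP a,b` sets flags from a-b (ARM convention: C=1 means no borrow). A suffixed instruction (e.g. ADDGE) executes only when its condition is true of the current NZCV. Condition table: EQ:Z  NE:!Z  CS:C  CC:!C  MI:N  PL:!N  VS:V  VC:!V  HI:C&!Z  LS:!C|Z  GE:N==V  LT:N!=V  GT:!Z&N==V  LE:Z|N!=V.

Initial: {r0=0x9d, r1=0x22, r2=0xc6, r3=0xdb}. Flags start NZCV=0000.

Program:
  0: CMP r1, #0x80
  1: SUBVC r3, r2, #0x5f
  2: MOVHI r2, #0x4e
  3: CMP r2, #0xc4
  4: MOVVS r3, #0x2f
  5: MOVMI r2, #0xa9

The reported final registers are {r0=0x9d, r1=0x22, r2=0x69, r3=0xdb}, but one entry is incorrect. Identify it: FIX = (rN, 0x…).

[0] flags=1001 → (cmp)
[1] flags=1001 VC?F → skip
[2] flags=1001 HI?F → skip
[3] flags=0010 → (cmp)
[4] flags=0010 VS?F → skip
[5] flags=0010 MI?F → skip

FIX = (r2, 0xc6)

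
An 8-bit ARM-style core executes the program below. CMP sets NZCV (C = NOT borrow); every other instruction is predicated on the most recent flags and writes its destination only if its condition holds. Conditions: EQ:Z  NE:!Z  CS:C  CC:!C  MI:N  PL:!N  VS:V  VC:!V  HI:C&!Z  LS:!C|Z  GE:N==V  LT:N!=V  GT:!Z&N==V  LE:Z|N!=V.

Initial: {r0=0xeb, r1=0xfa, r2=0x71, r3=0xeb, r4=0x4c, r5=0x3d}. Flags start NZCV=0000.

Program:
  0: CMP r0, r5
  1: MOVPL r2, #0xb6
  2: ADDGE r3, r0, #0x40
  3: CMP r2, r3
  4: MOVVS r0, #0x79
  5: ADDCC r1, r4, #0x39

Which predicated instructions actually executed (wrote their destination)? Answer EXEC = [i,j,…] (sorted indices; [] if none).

EXEC = [4,5]

0: ✓ CMP  NZCV=1010
1: · MOVPL
2: · ADDGE
3: ✓ CMP  NZCV=1001
4: ✓ MOVVS  r0←0x79
5: ✓ ADDCC  r1←0x85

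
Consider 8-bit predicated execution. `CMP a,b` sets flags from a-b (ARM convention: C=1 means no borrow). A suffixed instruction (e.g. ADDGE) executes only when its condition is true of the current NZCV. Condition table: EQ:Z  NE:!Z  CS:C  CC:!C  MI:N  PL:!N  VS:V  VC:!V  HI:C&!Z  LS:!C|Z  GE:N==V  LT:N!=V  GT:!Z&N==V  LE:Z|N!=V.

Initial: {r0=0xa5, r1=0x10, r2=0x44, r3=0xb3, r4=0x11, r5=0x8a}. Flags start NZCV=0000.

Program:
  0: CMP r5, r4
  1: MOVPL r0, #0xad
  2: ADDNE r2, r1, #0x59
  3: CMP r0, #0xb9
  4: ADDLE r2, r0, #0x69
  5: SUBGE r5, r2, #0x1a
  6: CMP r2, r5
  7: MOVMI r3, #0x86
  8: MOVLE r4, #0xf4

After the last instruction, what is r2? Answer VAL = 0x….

VAL = 0x16

[0] flags=0011 → (cmp)
[1] flags=0011 PL?T → r0=0xad
[2] flags=0011 NE?T → r2=0x69
[3] flags=1000 → (cmp)
[4] flags=1000 LE?T → r2=0x16
[5] flags=1000 GE?F → skip
[6] flags=1001 → (cmp)
[7] flags=1001 MI?T → r3=0x86
[8] flags=1001 LE?F → skip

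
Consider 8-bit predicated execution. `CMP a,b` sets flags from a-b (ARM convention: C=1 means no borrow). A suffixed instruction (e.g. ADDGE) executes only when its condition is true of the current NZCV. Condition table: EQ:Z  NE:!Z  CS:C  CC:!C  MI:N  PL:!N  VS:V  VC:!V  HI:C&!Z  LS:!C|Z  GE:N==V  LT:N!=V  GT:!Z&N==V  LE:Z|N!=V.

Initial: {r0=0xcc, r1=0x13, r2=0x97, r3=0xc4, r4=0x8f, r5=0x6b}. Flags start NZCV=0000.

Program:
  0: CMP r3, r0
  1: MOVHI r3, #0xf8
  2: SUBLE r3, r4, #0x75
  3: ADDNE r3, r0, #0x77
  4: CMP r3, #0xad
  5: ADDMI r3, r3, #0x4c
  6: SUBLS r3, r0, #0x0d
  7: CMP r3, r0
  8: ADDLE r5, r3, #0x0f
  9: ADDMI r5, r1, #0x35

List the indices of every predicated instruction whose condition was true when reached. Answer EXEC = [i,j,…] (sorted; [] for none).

[0] flags=1000 → (cmp)
[1] flags=1000 HI?F → skip
[2] flags=1000 LE?T → r3=0x1a
[3] flags=1000 NE?T → r3=0x43
[4] flags=1001 → (cmp)
[5] flags=1001 MI?T → r3=0x8f
[6] flags=1001 LS?T → r3=0xbf
[7] flags=1000 → (cmp)
[8] flags=1000 LE?T → r5=0xce
[9] flags=1000 MI?T → r5=0x48

EXEC = [2,3,5,6,8,9]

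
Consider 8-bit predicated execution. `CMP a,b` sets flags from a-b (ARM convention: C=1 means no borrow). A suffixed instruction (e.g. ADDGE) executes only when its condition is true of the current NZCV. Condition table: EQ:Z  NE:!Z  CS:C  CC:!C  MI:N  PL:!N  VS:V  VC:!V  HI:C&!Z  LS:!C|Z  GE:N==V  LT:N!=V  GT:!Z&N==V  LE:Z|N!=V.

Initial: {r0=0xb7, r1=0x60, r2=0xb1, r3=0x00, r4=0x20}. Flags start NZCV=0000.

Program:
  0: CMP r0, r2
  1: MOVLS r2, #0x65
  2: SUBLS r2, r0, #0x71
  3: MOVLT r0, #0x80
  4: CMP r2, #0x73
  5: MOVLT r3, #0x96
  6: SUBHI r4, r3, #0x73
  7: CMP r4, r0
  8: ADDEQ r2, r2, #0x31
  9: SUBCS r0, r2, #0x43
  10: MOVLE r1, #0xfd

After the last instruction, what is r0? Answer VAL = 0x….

[0] flags=0010 → (cmp)
[1] flags=0010 LS?F → skip
[2] flags=0010 LS?F → skip
[3] flags=0010 LT?F → skip
[4] flags=0011 → (cmp)
[5] flags=0011 LT?T → r3=0x96
[6] flags=0011 HI?T → r4=0x23
[7] flags=0000 → (cmp)
[8] flags=0000 EQ?F → skip
[9] flags=0000 CS?F → skip
[10] flags=0000 LE?F → skip

VAL = 0xb7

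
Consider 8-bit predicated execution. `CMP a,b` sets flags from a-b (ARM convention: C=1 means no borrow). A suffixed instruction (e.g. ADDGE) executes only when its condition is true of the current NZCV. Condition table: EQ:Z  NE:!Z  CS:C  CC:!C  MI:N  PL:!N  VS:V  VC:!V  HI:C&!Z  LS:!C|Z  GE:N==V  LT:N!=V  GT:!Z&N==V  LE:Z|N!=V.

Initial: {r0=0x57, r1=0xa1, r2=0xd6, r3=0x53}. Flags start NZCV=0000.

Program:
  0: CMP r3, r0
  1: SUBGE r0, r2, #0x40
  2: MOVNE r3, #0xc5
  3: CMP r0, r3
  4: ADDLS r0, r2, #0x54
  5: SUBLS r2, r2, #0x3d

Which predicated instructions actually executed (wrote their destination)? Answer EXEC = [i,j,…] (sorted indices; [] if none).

EXEC = [2,4,5]

[0] flags=1000 → (cmp)
[1] flags=1000 GE?F → skip
[2] flags=1000 NE?T → r3=0xc5
[3] flags=1001 → (cmp)
[4] flags=1001 LS?T → r0=0x2a
[5] flags=1001 LS?T → r2=0x99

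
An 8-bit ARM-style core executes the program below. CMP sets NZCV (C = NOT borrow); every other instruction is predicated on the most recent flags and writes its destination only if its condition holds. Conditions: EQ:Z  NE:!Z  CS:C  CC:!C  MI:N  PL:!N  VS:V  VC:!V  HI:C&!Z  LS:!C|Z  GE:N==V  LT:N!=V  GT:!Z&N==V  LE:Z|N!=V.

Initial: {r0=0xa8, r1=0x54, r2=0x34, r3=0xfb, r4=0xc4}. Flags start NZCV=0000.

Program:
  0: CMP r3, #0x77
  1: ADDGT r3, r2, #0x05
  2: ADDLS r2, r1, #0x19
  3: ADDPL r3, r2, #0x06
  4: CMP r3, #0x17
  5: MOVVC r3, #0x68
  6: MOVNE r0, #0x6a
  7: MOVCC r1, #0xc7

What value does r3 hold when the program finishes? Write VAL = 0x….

VAL = 0x68

0: ✓ CMP  NZCV=1010
1: · ADDGT
2: · ADDLS
3: · ADDPL
4: ✓ CMP  NZCV=1010
5: ✓ MOVVC  r3←0x68
6: ✓ MOVNE  r0←0x6a
7: · MOVCC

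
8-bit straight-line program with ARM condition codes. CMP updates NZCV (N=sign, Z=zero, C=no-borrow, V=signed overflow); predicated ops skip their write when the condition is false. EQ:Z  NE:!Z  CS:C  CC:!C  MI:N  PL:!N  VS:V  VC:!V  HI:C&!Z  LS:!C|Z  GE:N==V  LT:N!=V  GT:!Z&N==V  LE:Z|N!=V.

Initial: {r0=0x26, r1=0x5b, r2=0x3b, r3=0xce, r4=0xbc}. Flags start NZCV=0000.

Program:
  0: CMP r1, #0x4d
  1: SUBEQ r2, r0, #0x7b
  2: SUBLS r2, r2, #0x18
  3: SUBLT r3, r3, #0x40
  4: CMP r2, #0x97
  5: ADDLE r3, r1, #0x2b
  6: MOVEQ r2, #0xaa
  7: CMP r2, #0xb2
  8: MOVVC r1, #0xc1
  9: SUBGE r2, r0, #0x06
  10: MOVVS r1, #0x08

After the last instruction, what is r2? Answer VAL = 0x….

[0] flags=0010 → (cmp)
[1] flags=0010 EQ?F → skip
[2] flags=0010 LS?F → skip
[3] flags=0010 LT?F → skip
[4] flags=1001 → (cmp)
[5] flags=1001 LE?F → skip
[6] flags=1001 EQ?F → skip
[7] flags=1001 → (cmp)
[8] flags=1001 VC?F → skip
[9] flags=1001 GE?T → r2=0x20
[10] flags=1001 VS?T → r1=0x08

VAL = 0x20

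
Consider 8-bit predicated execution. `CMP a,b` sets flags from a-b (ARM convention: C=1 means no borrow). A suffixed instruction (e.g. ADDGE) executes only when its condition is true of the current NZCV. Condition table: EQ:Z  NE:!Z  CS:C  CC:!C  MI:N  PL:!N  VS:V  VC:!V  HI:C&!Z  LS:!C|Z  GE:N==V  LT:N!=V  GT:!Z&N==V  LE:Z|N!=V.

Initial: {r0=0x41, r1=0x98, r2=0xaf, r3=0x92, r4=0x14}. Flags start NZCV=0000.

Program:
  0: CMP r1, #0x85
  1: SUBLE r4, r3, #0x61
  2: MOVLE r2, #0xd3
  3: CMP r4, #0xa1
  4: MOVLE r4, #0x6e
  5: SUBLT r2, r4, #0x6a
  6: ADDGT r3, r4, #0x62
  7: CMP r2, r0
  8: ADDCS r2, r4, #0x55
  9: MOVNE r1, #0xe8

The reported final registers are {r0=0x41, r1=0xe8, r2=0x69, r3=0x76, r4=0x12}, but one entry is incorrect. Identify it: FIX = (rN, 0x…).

[0] flags=0010 → (cmp)
[1] flags=0010 LE?F → skip
[2] flags=0010 LE?F → skip
[3] flags=0000 → (cmp)
[4] flags=0000 LE?F → skip
[5] flags=0000 LT?F → skip
[6] flags=0000 GT?T → r3=0x76
[7] flags=0011 → (cmp)
[8] flags=0011 CS?T → r2=0x69
[9] flags=0011 NE?T → r1=0xe8

FIX = (r4, 0x14)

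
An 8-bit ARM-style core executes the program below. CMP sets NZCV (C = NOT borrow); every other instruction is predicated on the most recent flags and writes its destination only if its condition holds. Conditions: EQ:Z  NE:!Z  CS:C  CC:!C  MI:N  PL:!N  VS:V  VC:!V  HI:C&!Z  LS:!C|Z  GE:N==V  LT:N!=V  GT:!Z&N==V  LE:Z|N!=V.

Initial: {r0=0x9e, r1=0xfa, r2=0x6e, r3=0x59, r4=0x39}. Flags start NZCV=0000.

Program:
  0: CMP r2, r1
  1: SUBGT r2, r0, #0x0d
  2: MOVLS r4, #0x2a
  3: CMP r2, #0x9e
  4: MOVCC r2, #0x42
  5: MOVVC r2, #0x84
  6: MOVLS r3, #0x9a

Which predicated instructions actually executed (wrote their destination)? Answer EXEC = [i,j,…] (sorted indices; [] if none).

0: ✓ CMP  NZCV=0000
1: ✓ SUBGT  r2←0x91
2: ✓ MOVLS  r4←0x2a
3: ✓ CMP  NZCV=1000
4: ✓ MOVCC  r2←0x42
5: ✓ MOVVC  r2←0x84
6: ✓ MOVLS  r3←0x9a

EXEC = [1,2,4,5,6]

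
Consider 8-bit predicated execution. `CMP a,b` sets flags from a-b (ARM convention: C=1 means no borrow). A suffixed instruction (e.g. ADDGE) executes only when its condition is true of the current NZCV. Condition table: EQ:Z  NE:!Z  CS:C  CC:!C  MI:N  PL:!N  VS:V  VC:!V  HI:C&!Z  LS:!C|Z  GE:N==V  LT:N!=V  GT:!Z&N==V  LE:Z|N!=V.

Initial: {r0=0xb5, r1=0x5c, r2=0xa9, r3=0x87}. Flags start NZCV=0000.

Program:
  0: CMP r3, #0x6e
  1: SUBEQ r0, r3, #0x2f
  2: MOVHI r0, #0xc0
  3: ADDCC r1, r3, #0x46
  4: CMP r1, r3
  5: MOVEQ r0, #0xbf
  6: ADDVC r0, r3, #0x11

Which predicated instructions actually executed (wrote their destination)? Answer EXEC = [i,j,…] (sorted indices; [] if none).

0: ✓ CMP  NZCV=0011
1: · SUBEQ
2: ✓ MOVHI  r0←0xc0
3: · ADDCC
4: ✓ CMP  NZCV=1001
5: · MOVEQ
6: · ADDVC

EXEC = [2]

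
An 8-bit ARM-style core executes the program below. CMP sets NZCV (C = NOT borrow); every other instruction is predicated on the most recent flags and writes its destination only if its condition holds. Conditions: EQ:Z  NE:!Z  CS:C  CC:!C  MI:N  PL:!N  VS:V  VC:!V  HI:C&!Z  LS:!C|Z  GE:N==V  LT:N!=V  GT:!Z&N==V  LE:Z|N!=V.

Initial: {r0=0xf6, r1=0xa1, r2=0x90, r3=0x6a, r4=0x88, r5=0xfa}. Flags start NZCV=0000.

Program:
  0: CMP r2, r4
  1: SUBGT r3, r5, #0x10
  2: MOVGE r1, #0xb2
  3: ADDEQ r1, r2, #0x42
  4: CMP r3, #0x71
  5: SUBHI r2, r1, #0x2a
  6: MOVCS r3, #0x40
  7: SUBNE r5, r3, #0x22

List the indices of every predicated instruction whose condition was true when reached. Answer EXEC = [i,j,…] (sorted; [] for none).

EXEC = [1,2,5,6,7]

[0] flags=0010 → (cmp)
[1] flags=0010 GT?T → r3=0xea
[2] flags=0010 GE?T → r1=0xb2
[3] flags=0010 EQ?F → skip
[4] flags=0011 → (cmp)
[5] flags=0011 HI?T → r2=0x88
[6] flags=0011 CS?T → r3=0x40
[7] flags=0011 NE?T → r5=0x1e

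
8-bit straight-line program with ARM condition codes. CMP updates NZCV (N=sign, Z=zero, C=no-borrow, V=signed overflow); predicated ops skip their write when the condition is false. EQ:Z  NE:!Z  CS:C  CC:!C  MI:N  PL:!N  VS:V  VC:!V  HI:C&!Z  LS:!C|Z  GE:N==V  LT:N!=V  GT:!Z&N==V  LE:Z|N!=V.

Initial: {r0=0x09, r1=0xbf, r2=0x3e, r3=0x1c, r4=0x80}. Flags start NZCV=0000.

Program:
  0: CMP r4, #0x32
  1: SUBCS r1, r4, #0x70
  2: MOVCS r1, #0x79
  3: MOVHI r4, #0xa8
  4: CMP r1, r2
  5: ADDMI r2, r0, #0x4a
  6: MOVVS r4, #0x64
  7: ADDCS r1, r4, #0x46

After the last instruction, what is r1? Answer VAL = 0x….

VAL = 0xee

0: ✓ CMP  NZCV=0011
1: ✓ SUBCS  r1←0x10
2: ✓ MOVCS  r1←0x79
3: ✓ MOVHI  r4←0xa8
4: ✓ CMP  NZCV=0010
5: · ADDMI
6: · MOVVS
7: ✓ ADDCS  r1←0xee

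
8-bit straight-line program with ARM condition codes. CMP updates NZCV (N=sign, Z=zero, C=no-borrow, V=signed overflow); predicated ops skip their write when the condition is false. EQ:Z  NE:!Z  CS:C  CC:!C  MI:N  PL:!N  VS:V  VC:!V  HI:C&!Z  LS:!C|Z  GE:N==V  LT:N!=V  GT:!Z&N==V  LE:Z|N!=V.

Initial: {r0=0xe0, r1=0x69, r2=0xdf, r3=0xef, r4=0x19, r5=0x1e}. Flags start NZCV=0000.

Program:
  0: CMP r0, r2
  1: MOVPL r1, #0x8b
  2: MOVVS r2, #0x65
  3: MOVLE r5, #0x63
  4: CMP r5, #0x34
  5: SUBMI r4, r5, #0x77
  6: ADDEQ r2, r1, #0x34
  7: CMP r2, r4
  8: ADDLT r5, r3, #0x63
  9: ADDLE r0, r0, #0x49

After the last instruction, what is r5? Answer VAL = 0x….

[0] flags=0010 → (cmp)
[1] flags=0010 PL?T → r1=0x8b
[2] flags=0010 VS?F → skip
[3] flags=0010 LE?F → skip
[4] flags=1000 → (cmp)
[5] flags=1000 MI?T → r4=0xa7
[6] flags=1000 EQ?F → skip
[7] flags=0010 → (cmp)
[8] flags=0010 LT?F → skip
[9] flags=0010 LE?F → skip

VAL = 0x1e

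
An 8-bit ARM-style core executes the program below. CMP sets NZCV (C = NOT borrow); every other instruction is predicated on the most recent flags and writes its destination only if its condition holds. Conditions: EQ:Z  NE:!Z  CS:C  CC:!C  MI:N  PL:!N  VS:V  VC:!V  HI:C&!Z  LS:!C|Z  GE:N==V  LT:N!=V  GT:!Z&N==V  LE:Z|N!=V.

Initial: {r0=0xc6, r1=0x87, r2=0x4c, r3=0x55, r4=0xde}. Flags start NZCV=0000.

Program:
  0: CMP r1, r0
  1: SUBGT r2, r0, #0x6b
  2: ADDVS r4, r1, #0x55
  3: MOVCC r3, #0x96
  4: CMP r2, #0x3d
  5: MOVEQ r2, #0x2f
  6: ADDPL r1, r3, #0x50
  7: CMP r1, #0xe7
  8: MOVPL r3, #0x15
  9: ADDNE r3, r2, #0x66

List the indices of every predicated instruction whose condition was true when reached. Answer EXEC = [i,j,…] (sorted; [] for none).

0: ✓ CMP  NZCV=1000
1: · SUBGT
2: · ADDVS
3: ✓ MOVCC  r3←0x96
4: ✓ CMP  NZCV=0010
5: · MOVEQ
6: ✓ ADDPL  r1←0xe6
7: ✓ CMP  NZCV=1000
8: · MOVPL
9: ✓ ADDNE  r3←0xb2

EXEC = [3,6,9]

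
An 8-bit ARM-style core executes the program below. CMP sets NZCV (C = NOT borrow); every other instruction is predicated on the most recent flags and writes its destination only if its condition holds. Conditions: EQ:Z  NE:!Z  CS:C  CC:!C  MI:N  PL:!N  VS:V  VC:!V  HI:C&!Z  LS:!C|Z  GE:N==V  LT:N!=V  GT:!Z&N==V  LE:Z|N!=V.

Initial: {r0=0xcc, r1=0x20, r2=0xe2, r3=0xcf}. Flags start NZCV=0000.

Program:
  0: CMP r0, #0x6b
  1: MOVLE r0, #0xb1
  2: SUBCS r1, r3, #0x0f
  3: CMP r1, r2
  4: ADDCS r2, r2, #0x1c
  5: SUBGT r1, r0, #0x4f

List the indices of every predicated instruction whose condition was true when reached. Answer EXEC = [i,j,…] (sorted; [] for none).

EXEC = [1,2]

[0] flags=0011 → (cmp)
[1] flags=0011 LE?T → r0=0xb1
[2] flags=0011 CS?T → r1=0xc0
[3] flags=1000 → (cmp)
[4] flags=1000 CS?F → skip
[5] flags=1000 GT?F → skip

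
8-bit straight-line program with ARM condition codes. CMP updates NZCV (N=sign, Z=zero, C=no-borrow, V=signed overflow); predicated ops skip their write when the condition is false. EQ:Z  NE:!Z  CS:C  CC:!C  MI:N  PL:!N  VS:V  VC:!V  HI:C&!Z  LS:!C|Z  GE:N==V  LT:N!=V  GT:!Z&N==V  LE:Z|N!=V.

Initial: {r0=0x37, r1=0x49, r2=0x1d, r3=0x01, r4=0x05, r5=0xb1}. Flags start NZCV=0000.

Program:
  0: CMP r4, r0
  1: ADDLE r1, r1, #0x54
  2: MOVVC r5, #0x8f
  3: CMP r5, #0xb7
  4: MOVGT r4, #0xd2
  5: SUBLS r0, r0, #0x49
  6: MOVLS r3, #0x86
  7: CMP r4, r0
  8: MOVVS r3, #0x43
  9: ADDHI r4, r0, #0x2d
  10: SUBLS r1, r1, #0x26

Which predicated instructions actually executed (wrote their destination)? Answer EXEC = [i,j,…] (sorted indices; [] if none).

EXEC = [1,2,5,6,10]

0: ✓ CMP  NZCV=1000
1: ✓ ADDLE  r1←0x9d
2: ✓ MOVVC  r5←0x8f
3: ✓ CMP  NZCV=1000
4: · MOVGT
5: ✓ SUBLS  r0←0xee
6: ✓ MOVLS  r3←0x86
7: ✓ CMP  NZCV=0000
8: · MOVVS
9: · ADDHI
10: ✓ SUBLS  r1←0x77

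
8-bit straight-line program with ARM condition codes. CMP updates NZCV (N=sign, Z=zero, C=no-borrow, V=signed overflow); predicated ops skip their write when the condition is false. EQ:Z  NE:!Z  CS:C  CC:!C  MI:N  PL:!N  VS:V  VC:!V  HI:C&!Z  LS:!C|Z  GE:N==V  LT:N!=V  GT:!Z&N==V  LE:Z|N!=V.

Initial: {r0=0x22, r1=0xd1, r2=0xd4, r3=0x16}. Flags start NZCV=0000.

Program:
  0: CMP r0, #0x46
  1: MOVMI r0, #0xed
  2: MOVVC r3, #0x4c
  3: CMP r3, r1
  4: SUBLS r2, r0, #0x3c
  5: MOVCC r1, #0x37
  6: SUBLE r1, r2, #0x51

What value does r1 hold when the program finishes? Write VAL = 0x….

VAL = 0x37

0: ✓ CMP  NZCV=1000
1: ✓ MOVMI  r0←0xed
2: ✓ MOVVC  r3←0x4c
3: ✓ CMP  NZCV=0000
4: ✓ SUBLS  r2←0xb1
5: ✓ MOVCC  r1←0x37
6: · SUBLE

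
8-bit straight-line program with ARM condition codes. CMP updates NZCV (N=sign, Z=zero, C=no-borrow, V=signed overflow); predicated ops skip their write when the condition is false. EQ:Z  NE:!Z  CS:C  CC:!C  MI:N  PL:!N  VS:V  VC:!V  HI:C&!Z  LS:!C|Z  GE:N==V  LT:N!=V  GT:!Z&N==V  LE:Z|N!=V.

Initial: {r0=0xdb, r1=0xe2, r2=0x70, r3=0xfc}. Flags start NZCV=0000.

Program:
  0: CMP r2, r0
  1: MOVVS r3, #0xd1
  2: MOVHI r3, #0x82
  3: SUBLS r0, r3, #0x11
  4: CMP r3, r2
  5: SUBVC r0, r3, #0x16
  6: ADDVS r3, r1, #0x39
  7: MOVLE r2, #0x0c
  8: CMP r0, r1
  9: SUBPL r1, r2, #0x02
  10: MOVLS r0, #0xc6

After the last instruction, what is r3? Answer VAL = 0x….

VAL = 0x1b

0: ✓ CMP  NZCV=1001
1: ✓ MOVVS  r3←0xd1
2: · MOVHI
3: ✓ SUBLS  r0←0xc0
4: ✓ CMP  NZCV=0011
5: · SUBVC
6: ✓ ADDVS  r3←0x1b
7: ✓ MOVLE  r2←0x0c
8: ✓ CMP  NZCV=1000
9: · SUBPL
10: ✓ MOVLS  r0←0xc6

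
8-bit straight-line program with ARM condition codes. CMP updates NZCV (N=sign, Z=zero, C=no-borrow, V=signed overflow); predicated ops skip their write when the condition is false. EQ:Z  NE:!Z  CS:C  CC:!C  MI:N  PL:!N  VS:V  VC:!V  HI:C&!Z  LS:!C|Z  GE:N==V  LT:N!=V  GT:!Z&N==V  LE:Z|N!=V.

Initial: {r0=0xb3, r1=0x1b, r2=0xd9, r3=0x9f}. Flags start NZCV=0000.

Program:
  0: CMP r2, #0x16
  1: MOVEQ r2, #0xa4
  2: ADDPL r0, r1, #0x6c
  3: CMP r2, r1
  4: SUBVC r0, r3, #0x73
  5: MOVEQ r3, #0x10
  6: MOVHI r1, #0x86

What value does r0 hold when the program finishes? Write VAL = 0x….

[0] flags=1010 → (cmp)
[1] flags=1010 EQ?F → skip
[2] flags=1010 PL?F → skip
[3] flags=1010 → (cmp)
[4] flags=1010 VC?T → r0=0x2c
[5] flags=1010 EQ?F → skip
[6] flags=1010 HI?T → r1=0x86

VAL = 0x2c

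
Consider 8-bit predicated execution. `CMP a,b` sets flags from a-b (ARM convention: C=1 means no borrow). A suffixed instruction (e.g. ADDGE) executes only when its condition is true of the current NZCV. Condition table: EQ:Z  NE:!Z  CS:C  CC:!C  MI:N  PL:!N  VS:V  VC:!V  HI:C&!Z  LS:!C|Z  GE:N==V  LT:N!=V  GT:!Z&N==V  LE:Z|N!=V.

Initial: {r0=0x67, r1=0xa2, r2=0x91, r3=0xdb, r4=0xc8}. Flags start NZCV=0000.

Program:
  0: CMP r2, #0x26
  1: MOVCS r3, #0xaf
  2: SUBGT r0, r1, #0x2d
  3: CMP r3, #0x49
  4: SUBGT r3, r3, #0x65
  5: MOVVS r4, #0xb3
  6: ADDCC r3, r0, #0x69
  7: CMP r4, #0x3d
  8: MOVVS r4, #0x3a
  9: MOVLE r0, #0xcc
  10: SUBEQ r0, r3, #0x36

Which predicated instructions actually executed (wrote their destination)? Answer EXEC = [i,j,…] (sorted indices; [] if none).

0: ✓ CMP  NZCV=0011
1: ✓ MOVCS  r3←0xaf
2: · SUBGT
3: ✓ CMP  NZCV=0011
4: · SUBGT
5: ✓ MOVVS  r4←0xb3
6: · ADDCC
7: ✓ CMP  NZCV=0011
8: ✓ MOVVS  r4←0x3a
9: ✓ MOVLE  r0←0xcc
10: · SUBEQ

EXEC = [1,5,8,9]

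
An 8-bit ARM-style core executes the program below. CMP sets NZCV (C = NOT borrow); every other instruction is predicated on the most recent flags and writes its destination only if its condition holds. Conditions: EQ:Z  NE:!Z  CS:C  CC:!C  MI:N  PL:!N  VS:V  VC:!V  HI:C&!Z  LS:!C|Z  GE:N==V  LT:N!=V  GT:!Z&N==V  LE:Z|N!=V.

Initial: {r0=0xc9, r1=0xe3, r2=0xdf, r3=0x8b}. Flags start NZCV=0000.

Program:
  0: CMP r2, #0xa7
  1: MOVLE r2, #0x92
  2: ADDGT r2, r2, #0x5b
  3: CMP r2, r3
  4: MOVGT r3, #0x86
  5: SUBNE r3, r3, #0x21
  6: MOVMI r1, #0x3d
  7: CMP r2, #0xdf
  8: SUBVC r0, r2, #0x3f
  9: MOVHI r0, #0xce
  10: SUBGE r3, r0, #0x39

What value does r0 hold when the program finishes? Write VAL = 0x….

VAL = 0xfb

[0] flags=0010 → (cmp)
[1] flags=0010 LE?F → skip
[2] flags=0010 GT?T → r2=0x3a
[3] flags=1001 → (cmp)
[4] flags=1001 GT?T → r3=0x86
[5] flags=1001 NE?T → r3=0x65
[6] flags=1001 MI?T → r1=0x3d
[7] flags=0000 → (cmp)
[8] flags=0000 VC?T → r0=0xfb
[9] flags=0000 HI?F → skip
[10] flags=0000 GE?T → r3=0xc2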